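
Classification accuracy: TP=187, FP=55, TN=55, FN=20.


Accuracy = (TP+TN)/(TP+TN+FP+FN)
= (187+55)/(317)
= 242/317 = 76.34%

76.34%


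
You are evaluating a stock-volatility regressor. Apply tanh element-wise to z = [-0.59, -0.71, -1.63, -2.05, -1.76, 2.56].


tanh(-0.59) = -0.5299
tanh(-0.71) = -0.6107
tanh(-1.63) = -0.9261
tanh(-2.05) = -0.9674
tanh(-1.76) = -0.9425
tanh(2.56) = 0.9881
result = [-0.5299, -0.6107, -0.9261, -0.9674, -0.9425, 0.9881]

[-0.5299, -0.6107, -0.9261, -0.9674, -0.9425, 0.9881]


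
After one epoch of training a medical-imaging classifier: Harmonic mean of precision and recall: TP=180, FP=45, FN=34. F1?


Precision = 180/225 = 0.8
Recall = 180/214 = 0.8411
F1 = 2·P·R/(P+R) = 2·TP/(2·TP+FP+FN) = 360/(360+45+34) = 360/439 = 0.82

0.82


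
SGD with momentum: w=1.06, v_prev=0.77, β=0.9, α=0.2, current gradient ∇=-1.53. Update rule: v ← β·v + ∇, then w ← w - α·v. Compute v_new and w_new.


v_new = 0.9·0.77 - 1.53 = 0.693 - 1.53 = -0.837
w_new = 1.06 - 0.2·-0.837 = 1.06 + 0.1674 = 1.2274

v_new=-0.837, w_new=1.2274


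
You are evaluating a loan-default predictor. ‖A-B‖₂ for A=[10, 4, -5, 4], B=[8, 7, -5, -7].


d = √((10-8)² + (4-7)² + (-5+ 5)² + (4+ 7)²)
  = √(4 + 9 + 0 + 121)
  = √134 = 11.5758

11.5758


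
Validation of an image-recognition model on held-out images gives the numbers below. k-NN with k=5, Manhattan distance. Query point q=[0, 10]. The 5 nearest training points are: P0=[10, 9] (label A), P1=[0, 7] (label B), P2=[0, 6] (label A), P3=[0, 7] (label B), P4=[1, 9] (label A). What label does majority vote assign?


d(q,P0) = 11  (label A)
d(q,P1) = 3  (label B)
d(q,P2) = 4  (label A)
d(q,P3) = 3  (label B)
d(q,P4) = 2  (label A)
Votes: A=3, B=2
Majority → A

A


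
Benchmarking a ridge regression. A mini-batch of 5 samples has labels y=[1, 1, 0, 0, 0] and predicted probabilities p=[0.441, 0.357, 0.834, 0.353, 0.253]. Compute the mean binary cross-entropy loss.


L[0] = -ln(0.441) = 0.8187
L[1] = -ln(0.357) = 1.03
L[2] = -ln(1-0.834) = -ln(0.166) = 1.7958
L[3] = -ln(1-0.353) = -ln(0.647) = 0.4354
L[4] = -ln(1-0.253) = -ln(0.747) = 0.2917
mean = (0.8187 + 1.03 + 1.7958 + 0.4354 + 0.2917)/5 = 0.8743

0.8743


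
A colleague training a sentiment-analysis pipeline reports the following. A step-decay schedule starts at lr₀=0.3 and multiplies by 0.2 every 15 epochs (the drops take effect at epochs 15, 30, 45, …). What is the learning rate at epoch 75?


n_drops = ⌊75/15⌋ = 5
lr = 0.3·0.2^5 = 0.3·0.00032 = 0.000096

0.000096


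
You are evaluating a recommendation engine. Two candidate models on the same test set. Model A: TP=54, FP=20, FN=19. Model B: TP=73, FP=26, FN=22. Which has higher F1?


Model A: P=54/74=0.7297, R=54/73=0.7397, F1=2PR/(P+R)=2TP/(2TP+FP+FN)=108/147=0.7347
Model B: P=73/99=0.7374, R=73/95=0.7684, F1=2PR/(P+R)=2TP/(2TP+FP+FN)=146/194=0.7526
0.7347 < 0.7526 → Model B

Model B


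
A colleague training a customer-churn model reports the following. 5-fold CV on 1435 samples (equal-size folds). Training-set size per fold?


Fold size = 1435/5 = 287
Training per fold = 1435 - 287 = 1148

1148


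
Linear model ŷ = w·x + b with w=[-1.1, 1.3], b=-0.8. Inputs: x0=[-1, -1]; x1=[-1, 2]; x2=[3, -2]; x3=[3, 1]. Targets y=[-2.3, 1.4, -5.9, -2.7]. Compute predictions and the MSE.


ŷ0 = (-1.1)·(-1) + (1.3)·(-1) - 0.8 = -1.0
ŷ1 = (-1.1)·(-1) + (1.3)·(2) - 0.8 = 2.9
ŷ2 = (-1.1)·(3) + (1.3)·(-2) - 0.8 = -6.7
ŷ3 = (-1.1)·(3) + (1.3)·(1) - 0.8 = -2.8
errors² = [1.69, 2.25, 0.64, 0.01]
MSE = 4.5900/4 = 1.1475

1.1475


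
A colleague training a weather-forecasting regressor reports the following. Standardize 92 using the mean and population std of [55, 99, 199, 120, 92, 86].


μ = 108.5, σ = 44.8209
z = (92 - 108.5)/44.8209 = -0.3681

-0.3681


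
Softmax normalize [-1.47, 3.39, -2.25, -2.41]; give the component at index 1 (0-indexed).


Exponentials: e^-1.47=0.2299, e^3.39=29.666, e^-2.25=0.1054, e^-2.41=0.0898
Sum = 30.0911
Softmax = [0.0076, 0.9859, 0.0035, 0.003]
p[1] = 29.666/30.0911 = 0.9859

0.9859


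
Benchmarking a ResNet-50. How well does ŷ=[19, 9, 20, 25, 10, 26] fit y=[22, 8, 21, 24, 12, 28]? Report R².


ȳ = 19.1667
SS_res = Σ(y-ŷ)² = 20
SS_tot = Σ(y-ȳ)² = 288.83
R² = 1 - SS_res/SS_tot = 1 - 0.0692 = 0.9308

0.9308


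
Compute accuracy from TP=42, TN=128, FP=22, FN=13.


Accuracy = (TP+TN)/(TP+TN+FP+FN)
= (42+128)/(205)
= 170/205 = 82.93%

82.93%


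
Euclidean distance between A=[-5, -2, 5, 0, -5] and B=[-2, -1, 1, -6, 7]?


d = √((-5+ 2)² + (-2+ 1)² + (5-1)² + (0+ 6)² + (-5-7)²)
  = √(9 + 1 + 16 + 36 + 144)
  = √206 = 14.3527

14.3527


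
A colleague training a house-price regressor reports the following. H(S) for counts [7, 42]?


Probabilities: [7/49, 42/49] ≈ [0.1429, 0.8571]
H = -((7/49)·log₂(7/49) + (42/49)·log₂(42/49))
  = 0.5917 bits

0.5917 bits


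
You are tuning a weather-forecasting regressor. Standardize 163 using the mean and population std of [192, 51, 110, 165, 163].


μ = 136.2, σ = 50.2131
z = (163 - 136.2)/50.2131 = 0.5337

0.5337


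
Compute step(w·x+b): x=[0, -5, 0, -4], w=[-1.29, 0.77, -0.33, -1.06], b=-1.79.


z = (0)·(-1.29) + (-5)·(0.77) + (0)·(-0.33) + (-4)·(-1.06) - 1.79
  = -1.4
step(z) = 0 (z<0)

0


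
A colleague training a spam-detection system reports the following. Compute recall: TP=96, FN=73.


Recall = TP/(TP+FN)
= 96/(96+73)
= 96/169 = 56.8%

56.8%


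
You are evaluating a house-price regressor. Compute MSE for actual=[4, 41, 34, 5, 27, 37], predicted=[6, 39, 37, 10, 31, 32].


Squared errors: (4-6)²=4, (41-39)²=4, (34-37)²=9, (5-10)²=25, (27-31)²=16, (37-32)²=25
Sum = 83
MSE = 83/6 = 83/6

83/6


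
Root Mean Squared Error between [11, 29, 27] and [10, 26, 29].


MSE = 14/3 = 4.6667
RMSE = √(14/3) = 2.1602

2.1602


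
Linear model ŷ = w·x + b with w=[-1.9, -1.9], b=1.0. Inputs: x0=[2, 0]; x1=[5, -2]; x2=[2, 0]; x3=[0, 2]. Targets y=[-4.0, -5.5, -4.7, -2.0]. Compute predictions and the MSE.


ŷ0 = (-1.9)·(2) + (-1.9)·(0) + 1.0 = -2.8
ŷ1 = (-1.9)·(5) + (-1.9)·(-2) + 1.0 = -4.7
ŷ2 = (-1.9)·(2) + (-1.9)·(0) + 1.0 = -2.8
ŷ3 = (-1.9)·(0) + (-1.9)·(2) + 1.0 = -2.8
errors² = [1.44, 0.64, 3.61, 0.64]
MSE = 6.3300/4 = 1.5825

1.5825


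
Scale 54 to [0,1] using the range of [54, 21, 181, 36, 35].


min=21, max=181
(54-21)/(181-21) = 33/160 = 0.2062

0.2062


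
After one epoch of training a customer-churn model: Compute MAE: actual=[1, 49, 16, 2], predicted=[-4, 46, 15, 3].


Absolute errors: |1+ 4|=5, |49-46|=3, |16-15|=1, |2-3|=1
Sum = 10
MAE = 10/4 = 5/2

5/2


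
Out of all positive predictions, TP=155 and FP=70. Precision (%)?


Precision = TP/(TP+FP)
= 155/(155+70)
= 155/225 = 68.89%

68.89%


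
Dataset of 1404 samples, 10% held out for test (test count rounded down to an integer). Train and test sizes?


Test = ⌊1404·10/100⌋ = 140
Train = 1404 - 140 = 1264

Train: 1264, Test: 140


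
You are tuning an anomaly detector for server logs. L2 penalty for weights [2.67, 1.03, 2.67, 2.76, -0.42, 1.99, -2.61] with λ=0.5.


‖w‖₂² = (2.67)² + (1.03)² + (2.67)² + (2.76)² + (-0.42)² + (1.99)² + (-2.61)²
     = 7.1289 + 1.0609 + 7.1289 + 7.6176 + 0.1764 + 3.9601 + 6.8121
     = 33.8849
λ·‖w‖₂² = 0.5·33.8849 = 16.94245

16.94245


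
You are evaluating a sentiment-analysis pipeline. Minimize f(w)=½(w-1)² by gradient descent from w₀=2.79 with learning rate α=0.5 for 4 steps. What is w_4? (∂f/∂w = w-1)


step 1: grad = 2.79-1 = 1.79; w = 2.79 - 0.5·(1.79) = 1.895
step 2: grad = 1.895-1 = 0.895; w = 1.895 - 0.5·(0.895) = 1.4475
step 3: grad = 1.4475-1 = 0.4475; w = 1.4475 - 0.5·(0.4475) = 1.22375
step 4: grad = 1.22375-1 = 0.22375; w = 1.22375 - 0.5·(0.22375) = 1.111875

1.111875


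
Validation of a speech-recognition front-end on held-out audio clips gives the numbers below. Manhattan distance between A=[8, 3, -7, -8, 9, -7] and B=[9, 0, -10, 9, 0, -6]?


d = |8-9| + |3-0| + |-7+ 10| + |-8-9| + |9-0| + |-7+ 6|
  = 1 + 3 + 3 + 17 + 9 + 1
  = 34

34


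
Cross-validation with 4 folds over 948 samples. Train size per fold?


Fold size = 948/4 = 237
Training per fold = 948 - 237 = 711

711


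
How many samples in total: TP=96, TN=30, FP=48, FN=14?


Total = TP + TN + FP + FN
= 96 + 30 + 48 + 14
= 188
(Predicted positive: 144, predicted negative: 44)

188


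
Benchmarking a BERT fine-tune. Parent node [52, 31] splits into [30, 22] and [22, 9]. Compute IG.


Parent = [52, 31], H_parent = 0.9533
H_left = 0.9829 (n=52), H_right = 0.8691 (n=31)
H_children = (52/83)·0.9829 + (31/83)·0.8691 = 0.9404
IG = 0.9533 - 0.9404 = 0.0129

0.0129


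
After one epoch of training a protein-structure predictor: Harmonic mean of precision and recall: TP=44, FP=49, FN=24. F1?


Precision = 44/93 = 0.4731
Recall = 44/68 = 0.6471
F1 = 2·P·R/(P+R) = 2·TP/(2·TP+FP+FN) = 88/(88+49+24) = 88/161 = 0.5466

0.5466


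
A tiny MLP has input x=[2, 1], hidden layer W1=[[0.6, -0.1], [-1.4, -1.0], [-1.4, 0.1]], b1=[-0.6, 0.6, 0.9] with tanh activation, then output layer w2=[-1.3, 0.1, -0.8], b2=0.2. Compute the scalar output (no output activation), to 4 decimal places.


z1[0] = (0.6)·(2) + (-0.1)·(1) - 0.6 = 0.5
z1[1] = (-1.4)·(2) + (-1.0)·(1) + 0.6 = -3.2
z1[2] = (-1.4)·(2) + (0.1)·(1) + 0.9 = -1.8
h = tanh(z1) = [0.4621, -0.9967, -0.9468]
output = (-1.3)·(0.4621) + (0.1)·(-0.9967) + (-0.8)·(-0.9468) + 0.2 = 0.257

0.257


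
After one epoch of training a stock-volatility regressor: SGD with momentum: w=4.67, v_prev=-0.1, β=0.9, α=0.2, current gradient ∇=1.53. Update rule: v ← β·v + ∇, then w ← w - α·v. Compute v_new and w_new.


v_new = 0.9·-0.1 + 1.53 = -0.09 + 1.53 = 1.44
w_new = 4.67 - 0.2·1.44 = 4.67 - 0.288 = 4.382

v_new=1.44, w_new=4.382


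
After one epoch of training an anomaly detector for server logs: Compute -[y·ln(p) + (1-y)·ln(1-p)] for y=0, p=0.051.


BCE = -[y·ln(p) + (1-y)·ln(1-p)]
= -0 - 1·ln(1-0.051)
= -ln(0.949) = 0.0523

0.0523


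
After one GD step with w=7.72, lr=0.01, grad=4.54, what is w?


w_new = w - α·∇
= 7.72 - 0.01·4.54
= 7.72 - 0.0454
= 7.6746

7.6746


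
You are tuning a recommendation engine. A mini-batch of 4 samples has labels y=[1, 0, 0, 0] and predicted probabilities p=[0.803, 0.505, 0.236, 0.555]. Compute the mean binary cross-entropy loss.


L[0] = -ln(0.803) = 0.2194
L[1] = -ln(1-0.505) = -ln(0.495) = 0.7032
L[2] = -ln(1-0.236) = -ln(0.764) = 0.2692
L[3] = -ln(1-0.555) = -ln(0.445) = 0.8097
mean = (0.2194 + 0.7032 + 0.2692 + 0.8097)/4 = 0.5004

0.5004


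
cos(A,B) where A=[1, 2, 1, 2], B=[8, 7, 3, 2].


A·B = 1·8 + 2·7 + 1·3 + 2·2 = 29
‖A‖ = √10 = 3.1623, ‖B‖ = √126 = 11.225
cos = 29/(√10·√126) = 29/√1260 = 0.817

0.817


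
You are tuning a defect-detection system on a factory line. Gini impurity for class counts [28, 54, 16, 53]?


Probabilities: [28/151, 54/151, 16/151, 53/151] ≈ [0.1854, 0.3576, 0.106, 0.351]
Σpᵢ² = (784 + 2916 + 256 + 2809)/151² = 6765/22801
Gini = 1 - Σpᵢ² = 1 - 6765/22801 = 0.7033

0.7033


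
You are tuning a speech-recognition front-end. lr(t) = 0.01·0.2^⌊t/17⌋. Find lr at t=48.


n_drops = ⌊48/17⌋ = 2
lr = 0.01·0.2^2 = 0.01·0.04 = 0.0004

0.0004


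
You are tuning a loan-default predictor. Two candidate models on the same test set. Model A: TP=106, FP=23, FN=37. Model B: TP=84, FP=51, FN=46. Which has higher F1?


Model A: P=106/129=0.8217, R=106/143=0.7413, F1=2PR/(P+R)=2TP/(2TP+FP+FN)=212/272=0.7794
Model B: P=84/135=0.6222, R=84/130=0.6462, F1=2PR/(P+R)=2TP/(2TP+FP+FN)=168/265=0.634
0.7794 > 0.634 → Model A

Model A


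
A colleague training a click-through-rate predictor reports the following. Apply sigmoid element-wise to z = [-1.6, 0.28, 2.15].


σ(-1.6) = 1/(1+e^1.6) = 0.168
σ(0.28) = 1/(1+e^-0.28) = 0.5695
σ(2.15) = 1/(1+e^-2.15) = 0.8957
result = [0.168, 0.5695, 0.8957]

[0.168, 0.5695, 0.8957]


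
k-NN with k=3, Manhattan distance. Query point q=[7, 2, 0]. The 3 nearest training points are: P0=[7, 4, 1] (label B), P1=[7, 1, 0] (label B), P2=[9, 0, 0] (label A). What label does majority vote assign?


d(q,P0) = 3  (label B)
d(q,P1) = 1  (label B)
d(q,P2) = 4  (label A)
Votes: A=1, B=2
Majority → B

B


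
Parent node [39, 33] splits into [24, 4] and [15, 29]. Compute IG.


Parent = [39, 33], H_parent = 0.995
H_left = 0.5917 (n=28), H_right = 0.9257 (n=44)
H_children = (28/72)·0.5917 + (44/72)·0.9257 = 0.7958
IG = 0.995 - 0.7958 = 0.1992

0.1992


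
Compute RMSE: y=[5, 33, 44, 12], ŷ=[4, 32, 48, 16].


MSE = 34/4 = 8.5
RMSE = √(34/4) = 2.9155

2.9155


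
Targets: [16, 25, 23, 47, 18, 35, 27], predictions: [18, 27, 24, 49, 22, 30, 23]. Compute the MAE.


Absolute errors: |16-18|=2, |25-27|=2, |23-24|=1, |47-49|=2, |18-22|=4, |35-30|=5, |27-23|=4
Sum = 20
MAE = 20/7 = 20/7

20/7


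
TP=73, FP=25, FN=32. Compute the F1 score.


Precision = 73/98 = 0.7449
Recall = 73/105 = 0.6952
F1 = 2·P·R/(P+R) = 2·TP/(2·TP+FP+FN) = 146/(146+25+32) = 146/203 = 0.7192

0.7192


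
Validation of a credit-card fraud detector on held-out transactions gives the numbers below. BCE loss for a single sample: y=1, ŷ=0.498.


BCE = -[y·ln(p) + (1-y)·ln(1-p)]
= -1·ln(0.498) - 0
= -ln(0.498) = 0.6972

0.6972


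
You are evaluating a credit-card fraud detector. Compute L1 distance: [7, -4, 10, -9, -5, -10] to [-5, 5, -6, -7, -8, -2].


d = |7+ 5| + |-4-5| + |10+ 6| + |-9+ 7| + |-5+ 8| + |-10+ 2|
  = 12 + 9 + 16 + 2 + 3 + 8
  = 50

50


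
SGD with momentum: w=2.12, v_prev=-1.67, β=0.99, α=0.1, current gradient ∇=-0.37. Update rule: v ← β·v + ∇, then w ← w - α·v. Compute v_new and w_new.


v_new = 0.99·-1.67 - 0.37 = -1.6533 - 0.37 = -2.0233
w_new = 2.12 - 0.1·-2.0233 = 2.12 + 0.20233 = 2.32233

v_new=-2.0233, w_new=2.32233


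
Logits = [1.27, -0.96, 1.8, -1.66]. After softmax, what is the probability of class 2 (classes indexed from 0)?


Exponentials: e^1.27=3.5609, e^-0.96=0.3829, e^1.8=6.0496, e^-1.66=0.1901
Sum = 10.1835
Softmax = [0.3497, 0.0376, 0.5941, 0.0187]
p[2] = 6.0496/10.1835 = 0.5941

0.5941


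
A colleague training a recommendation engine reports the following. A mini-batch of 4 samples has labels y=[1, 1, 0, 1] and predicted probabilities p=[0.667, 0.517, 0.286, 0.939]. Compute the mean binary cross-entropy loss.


L[0] = -ln(0.667) = 0.405
L[1] = -ln(0.517) = 0.6597
L[2] = -ln(1-0.286) = -ln(0.714) = 0.3369
L[3] = -ln(0.939) = 0.0629
mean = (0.405 + 0.6597 + 0.3369 + 0.0629)/4 = 0.3661

0.3661


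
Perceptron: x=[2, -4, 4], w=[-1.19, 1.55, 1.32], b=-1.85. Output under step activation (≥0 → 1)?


z = (2)·(-1.19) + (-4)·(1.55) + (4)·(1.32) - 1.85
  = -5.15
step(z) = 0 (z<0)

0


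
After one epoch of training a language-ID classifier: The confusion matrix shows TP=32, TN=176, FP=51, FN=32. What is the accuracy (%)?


Accuracy = (TP+TN)/(TP+TN+FP+FN)
= (32+176)/(291)
= 208/291 = 71.48%

71.48%


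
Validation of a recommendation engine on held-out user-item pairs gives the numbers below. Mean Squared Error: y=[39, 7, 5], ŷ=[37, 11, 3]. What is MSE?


Squared errors: (39-37)²=4, (7-11)²=16, (5-3)²=4
Sum = 24
MSE = 24/3 = 8

8


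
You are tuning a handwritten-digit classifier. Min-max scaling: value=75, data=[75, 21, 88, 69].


min=21, max=88
(75-21)/(88-21) = 54/67 = 0.806

0.806


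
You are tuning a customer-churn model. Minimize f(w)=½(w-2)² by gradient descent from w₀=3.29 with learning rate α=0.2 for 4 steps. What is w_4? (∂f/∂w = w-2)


step 1: grad = 3.29-2 = 1.29; w = 3.29 - 0.2·(1.29) = 3.032
step 2: grad = 3.032-2 = 1.032; w = 3.032 - 0.2·(1.032) = 2.8256
step 3: grad = 2.8256-2 = 0.8256; w = 2.8256 - 0.2·(0.8256) = 2.66048
step 4: grad = 2.66048-2 = 0.66048; w = 2.66048 - 0.2·(0.66048) = 2.528384

2.528384


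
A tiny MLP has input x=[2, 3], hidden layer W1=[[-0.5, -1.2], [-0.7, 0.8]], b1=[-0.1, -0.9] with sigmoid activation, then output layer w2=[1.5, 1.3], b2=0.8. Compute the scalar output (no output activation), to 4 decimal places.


z1[0] = (-0.5)·(2) + (-1.2)·(3) - 0.1 = -4.7
z1[1] = (-0.7)·(2) + (0.8)·(3) - 0.9 = 0.1
h = sigmoid(z1) = [0.009, 0.525]
output = (1.5)·(0.009) + (1.3)·(0.525) + 0.8 = 1.496

1.496


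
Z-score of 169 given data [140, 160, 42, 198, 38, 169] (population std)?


μ = 124.5, σ = 62.1443
z = (169 - 124.5)/62.1443 = 0.7161

0.7161


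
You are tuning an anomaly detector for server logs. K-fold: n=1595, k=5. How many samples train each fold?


Fold size = 1595/5 = 319
Training per fold = 1595 - 319 = 1276

1276


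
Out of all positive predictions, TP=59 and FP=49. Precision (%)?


Precision = TP/(TP+FP)
= 59/(59+49)
= 59/108 = 54.63%

54.63%


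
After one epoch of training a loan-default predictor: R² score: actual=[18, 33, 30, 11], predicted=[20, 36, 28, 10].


ȳ = 23
SS_res = Σ(y-ŷ)² = 18
SS_tot = Σ(y-ȳ)² = 318
R² = 1 - SS_res/SS_tot = 1 - 0.0566 = 0.9434

0.9434


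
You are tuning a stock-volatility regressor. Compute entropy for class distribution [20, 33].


Probabilities: [20/53, 33/53] ≈ [0.3774, 0.6226]
H = -((20/53)·log₂(20/53) + (33/53)·log₂(33/53))
  = 0.9562 bits

0.9562 bits


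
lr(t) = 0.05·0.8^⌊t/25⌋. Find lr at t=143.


n_drops = ⌊143/25⌋ = 5
lr = 0.05·0.8^5 = 0.05·0.32768 = 0.016384

0.016384


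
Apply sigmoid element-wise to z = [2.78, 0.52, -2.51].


σ(2.78) = 1/(1+e^-2.78) = 0.9416
σ(0.52) = 1/(1+e^-0.52) = 0.6271
σ(-2.51) = 1/(1+e^2.51) = 0.0752
result = [0.9416, 0.6271, 0.0752]

[0.9416, 0.6271, 0.0752]


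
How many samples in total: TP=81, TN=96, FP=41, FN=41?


Total = TP + TN + FP + FN
= 81 + 96 + 41 + 41
= 259
(Predicted positive: 122, predicted negative: 137)

259


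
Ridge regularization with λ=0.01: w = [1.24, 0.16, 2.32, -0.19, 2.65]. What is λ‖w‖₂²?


‖w‖₂² = (1.24)² + (0.16)² + (2.32)² + (-0.19)² + (2.65)²
     = 1.5376 + 0.0256 + 5.3824 + 0.0361 + 7.0225
     = 14.0042
λ·‖w‖₂² = 0.01·14.0042 = 0.140042

0.140042


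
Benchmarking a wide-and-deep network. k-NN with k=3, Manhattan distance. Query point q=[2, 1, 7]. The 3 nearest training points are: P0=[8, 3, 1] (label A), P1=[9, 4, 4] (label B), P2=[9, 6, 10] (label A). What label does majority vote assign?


d(q,P0) = 14  (label A)
d(q,P1) = 13  (label B)
d(q,P2) = 15  (label A)
Votes: A=2, B=1
Majority → A

A


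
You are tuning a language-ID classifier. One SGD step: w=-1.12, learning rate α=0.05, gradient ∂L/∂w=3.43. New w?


w_new = w - α·∇
= -1.12 - 0.05·3.43
= -1.12 - 0.1715
= -1.2915

-1.2915


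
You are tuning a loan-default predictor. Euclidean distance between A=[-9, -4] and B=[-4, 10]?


d = √((-9+ 4)² + (-4-10)²)
  = √(25 + 196)
  = √221 = 14.8661

14.8661


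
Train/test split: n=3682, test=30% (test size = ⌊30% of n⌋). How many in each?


Test = ⌊3682·30/100⌋ = 1104
Train = 3682 - 1104 = 2578

Train: 2578, Test: 1104


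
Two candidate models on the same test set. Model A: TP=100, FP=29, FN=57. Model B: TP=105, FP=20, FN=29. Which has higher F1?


Model A: P=100/129=0.7752, R=100/157=0.6369, F1=2PR/(P+R)=2TP/(2TP+FP+FN)=200/286=0.6993
Model B: P=105/125=0.84, R=105/134=0.7836, F1=2PR/(P+R)=2TP/(2TP+FP+FN)=210/259=0.8108
0.6993 < 0.8108 → Model B

Model B


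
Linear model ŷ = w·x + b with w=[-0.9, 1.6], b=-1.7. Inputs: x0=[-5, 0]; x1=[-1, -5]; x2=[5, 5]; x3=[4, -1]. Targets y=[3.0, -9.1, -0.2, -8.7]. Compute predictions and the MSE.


ŷ0 = (-0.9)·(-5) + (1.6)·(0) - 1.7 = 2.8
ŷ1 = (-0.9)·(-1) + (1.6)·(-5) - 1.7 = -8.8
ŷ2 = (-0.9)·(5) + (1.6)·(5) - 1.7 = 1.8
ŷ3 = (-0.9)·(4) + (1.6)·(-1) - 1.7 = -6.9
errors² = [0.04, 0.09, 4.0, 3.24]
MSE = 7.3700/4 = 1.8425

1.8425


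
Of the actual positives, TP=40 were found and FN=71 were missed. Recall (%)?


Recall = TP/(TP+FN)
= 40/(40+71)
= 40/111 = 36.04%

36.04%


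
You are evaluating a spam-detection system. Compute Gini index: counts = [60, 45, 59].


Probabilities: [60/164, 45/164, 59/164] ≈ [0.3659, 0.2744, 0.3598]
Σpᵢ² = (3600 + 2025 + 3481)/164² = 9106/26896
Gini = 1 - Σpᵢ² = 1 - 9106/26896 = 0.6614

0.6614


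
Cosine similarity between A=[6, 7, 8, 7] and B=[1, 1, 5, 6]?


A·B = 6·1 + 7·1 + 8·5 + 7·6 = 95
‖A‖ = √198 = 14.0712, ‖B‖ = √63 = 7.9373
cos = 95/(√198·√63) = 95/√12474 = 0.8506

0.8506


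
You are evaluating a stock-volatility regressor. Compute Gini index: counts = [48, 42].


Probabilities: [48/90, 42/90] ≈ [0.5333, 0.4667]
Σpᵢ² = (2304 + 1764)/90² = 4068/8100
Gini = 1 - Σpᵢ² = 1 - 4068/8100 = 0.4978

0.4978


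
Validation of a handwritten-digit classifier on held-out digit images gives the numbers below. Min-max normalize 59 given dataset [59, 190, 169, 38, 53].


min=38, max=190
(59-38)/(190-38) = 21/152 = 0.1382

0.1382


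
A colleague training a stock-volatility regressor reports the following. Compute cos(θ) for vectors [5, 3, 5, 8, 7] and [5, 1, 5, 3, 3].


A·B = 5·5 + 3·1 + 5·5 + 8·3 + 7·3 = 98
‖A‖ = √172 = 13.1149, ‖B‖ = √69 = 8.3066
cos = 98/(√172·√69) = 98/√11868 = 0.8996

0.8996


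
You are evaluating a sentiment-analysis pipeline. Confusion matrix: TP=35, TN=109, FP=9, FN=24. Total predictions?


Total = TP + TN + FP + FN
= 35 + 109 + 9 + 24
= 177
(Predicted positive: 44, predicted negative: 133)

177


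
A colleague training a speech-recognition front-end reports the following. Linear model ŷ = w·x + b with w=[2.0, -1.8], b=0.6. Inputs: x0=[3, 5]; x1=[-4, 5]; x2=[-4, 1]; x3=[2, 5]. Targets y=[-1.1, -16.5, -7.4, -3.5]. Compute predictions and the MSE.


ŷ0 = (2.0)·(3) + (-1.8)·(5) + 0.6 = -2.4
ŷ1 = (2.0)·(-4) + (-1.8)·(5) + 0.6 = -16.4
ŷ2 = (2.0)·(-4) + (-1.8)·(1) + 0.6 = -9.2
ŷ3 = (2.0)·(2) + (-1.8)·(5) + 0.6 = -4.4
errors² = [1.69, 0.01, 3.24, 0.81]
MSE = 5.7500/4 = 1.4375

1.4375


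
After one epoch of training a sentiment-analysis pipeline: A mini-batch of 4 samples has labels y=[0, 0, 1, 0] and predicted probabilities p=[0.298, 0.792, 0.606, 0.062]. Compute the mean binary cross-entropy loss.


L[0] = -ln(1-0.298) = -ln(0.702) = 0.3538
L[1] = -ln(1-0.792) = -ln(0.208) = 1.5702
L[2] = -ln(0.606) = 0.5009
L[3] = -ln(1-0.062) = -ln(0.938) = 0.064
mean = (0.3538 + 1.5702 + 0.5009 + 0.064)/4 = 0.6222

0.6222


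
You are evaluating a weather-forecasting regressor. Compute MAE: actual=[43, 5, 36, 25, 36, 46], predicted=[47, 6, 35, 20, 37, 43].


Absolute errors: |43-47|=4, |5-6|=1, |36-35|=1, |25-20|=5, |36-37|=1, |46-43|=3
Sum = 15
MAE = 15/6 = 5/2

5/2


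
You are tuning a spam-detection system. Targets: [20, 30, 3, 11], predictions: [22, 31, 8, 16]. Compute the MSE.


Squared errors: (20-22)²=4, (30-31)²=1, (3-8)²=25, (11-16)²=25
Sum = 55
MSE = 55/4 = 55/4

55/4


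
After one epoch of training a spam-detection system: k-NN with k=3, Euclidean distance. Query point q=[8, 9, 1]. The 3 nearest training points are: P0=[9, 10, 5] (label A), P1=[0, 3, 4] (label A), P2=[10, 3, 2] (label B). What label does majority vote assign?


d(q,P0) = 4.2426  (label A)
d(q,P1) = 10.4403  (label A)
d(q,P2) = 6.4031  (label B)
Votes: A=2, B=1
Majority → A

A


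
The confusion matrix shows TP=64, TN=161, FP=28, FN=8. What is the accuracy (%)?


Accuracy = (TP+TN)/(TP+TN+FP+FN)
= (64+161)/(261)
= 225/261 = 86.21%

86.21%


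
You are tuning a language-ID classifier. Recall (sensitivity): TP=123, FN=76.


Recall = TP/(TP+FN)
= 123/(123+76)
= 123/199 = 61.81%

61.81%


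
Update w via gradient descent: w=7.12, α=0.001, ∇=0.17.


w_new = w - α·∇
= 7.12 - 0.001·0.17
= 7.12 - 0.00017
= 7.11983

7.11983


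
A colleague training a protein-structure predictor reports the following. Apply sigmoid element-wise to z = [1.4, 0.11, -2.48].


σ(1.4) = 1/(1+e^-1.4) = 0.8022
σ(0.11) = 1/(1+e^-0.11) = 0.5275
σ(-2.48) = 1/(1+e^2.48) = 0.0773
result = [0.8022, 0.5275, 0.0773]

[0.8022, 0.5275, 0.0773]


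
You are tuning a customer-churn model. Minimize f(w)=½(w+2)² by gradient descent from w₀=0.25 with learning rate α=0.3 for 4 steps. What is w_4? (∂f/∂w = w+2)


step 1: grad = 0.25+2 = 2.25; w = 0.25 - 0.3·(2.25) = -0.425
step 2: grad = -0.425+2 = 1.575; w = -0.425 - 0.3·(1.575) = -0.8975
step 3: grad = -0.8975+2 = 1.1025; w = -0.8975 - 0.3·(1.1025) = -1.22825
step 4: grad = -1.22825+2 = 0.77175; w = -1.22825 - 0.3·(0.77175) = -1.459775

-1.459775


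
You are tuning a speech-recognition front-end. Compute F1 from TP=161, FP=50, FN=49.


Precision = 161/211 = 0.763
Recall = 161/210 = 0.7667
F1 = 2·P·R/(P+R) = 2·TP/(2·TP+FP+FN) = 322/(322+50+49) = 322/421 = 0.7648

0.7648


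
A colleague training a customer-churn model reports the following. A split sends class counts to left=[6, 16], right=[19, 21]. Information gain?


Parent = [25, 37], H_parent = 0.9728
H_left = 0.8454 (n=22), H_right = 0.9982 (n=40)
H_children = (22/62)·0.8454 + (40/62)·0.9982 = 0.944
IG = 0.9728 - 0.944 = 0.0288

0.0288


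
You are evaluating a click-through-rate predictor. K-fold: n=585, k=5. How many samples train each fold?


Fold size = 585/5 = 117
Training per fold = 585 - 117 = 468

468


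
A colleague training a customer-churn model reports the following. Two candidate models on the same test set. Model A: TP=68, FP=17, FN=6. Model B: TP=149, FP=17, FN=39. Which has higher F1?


Model A: P=68/85=0.8, R=68/74=0.9189, F1=2PR/(P+R)=2TP/(2TP+FP+FN)=136/159=0.8553
Model B: P=149/166=0.8976, R=149/188=0.7926, F1=2PR/(P+R)=2TP/(2TP+FP+FN)=298/354=0.8418
0.8553 > 0.8418 → Model A

Model A


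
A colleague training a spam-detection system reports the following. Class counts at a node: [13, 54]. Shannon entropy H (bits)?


Probabilities: [13/67, 54/67] ≈ [0.194, 0.806]
H = -((13/67)·log₂(13/67) + (54/67)·log₂(54/67))
  = 0.7098 bits

0.7098 bits


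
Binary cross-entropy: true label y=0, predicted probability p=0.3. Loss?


BCE = -[y·ln(p) + (1-y)·ln(1-p)]
= -0 - 1·ln(1-0.3)
= -ln(0.7) = 0.3567

0.3567


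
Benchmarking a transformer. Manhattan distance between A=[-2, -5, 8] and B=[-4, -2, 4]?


d = |-2+ 4| + |-5+ 2| + |8-4|
  = 2 + 3 + 4
  = 9

9


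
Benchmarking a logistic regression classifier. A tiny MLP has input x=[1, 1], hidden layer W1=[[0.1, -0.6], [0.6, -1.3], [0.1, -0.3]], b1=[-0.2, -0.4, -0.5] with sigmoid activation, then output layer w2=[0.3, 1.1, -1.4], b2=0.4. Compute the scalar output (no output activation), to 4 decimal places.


z1[0] = (0.1)·(1) + (-0.6)·(1) - 0.2 = -0.7
z1[1] = (0.6)·(1) + (-1.3)·(1) - 0.4 = -1.1
z1[2] = (0.1)·(1) + (-0.3)·(1) - 0.5 = -0.7
h = sigmoid(z1) = [0.3318, 0.2497, 0.3318]
output = (0.3)·(0.3318) + (1.1)·(0.2497) + (-1.4)·(0.3318) + 0.4 = 0.3097

0.3097


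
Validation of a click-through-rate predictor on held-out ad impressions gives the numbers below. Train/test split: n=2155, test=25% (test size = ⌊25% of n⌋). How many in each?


Test = ⌊2155·25/100⌋ = 538
Train = 2155 - 538 = 1617

Train: 1617, Test: 538


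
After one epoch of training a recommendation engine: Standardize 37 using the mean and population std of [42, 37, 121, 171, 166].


μ = 107.4, σ = 58.133
z = (37 - 107.4)/58.133 = -1.211

-1.211


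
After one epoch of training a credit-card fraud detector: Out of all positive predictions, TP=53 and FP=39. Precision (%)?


Precision = TP/(TP+FP)
= 53/(53+39)
= 53/92 = 57.61%

57.61%


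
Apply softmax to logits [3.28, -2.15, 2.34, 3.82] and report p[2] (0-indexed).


Exponentials: e^3.28=26.5758, e^-2.15=0.1165, e^2.34=10.3812, e^3.82=45.6042
Sum = 82.6777
Softmax = [0.3214, 0.0014, 0.1256, 0.5516]
p[2] = 10.3812/82.6777 = 0.1256

0.1256


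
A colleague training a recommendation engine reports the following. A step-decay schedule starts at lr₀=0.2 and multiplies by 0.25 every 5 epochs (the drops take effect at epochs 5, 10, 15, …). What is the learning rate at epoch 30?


n_drops = ⌊30/5⌋ = 6
lr = 0.2·0.25^6 = 0.2·0.000244140625 = 0.000048828125

0.000048828125


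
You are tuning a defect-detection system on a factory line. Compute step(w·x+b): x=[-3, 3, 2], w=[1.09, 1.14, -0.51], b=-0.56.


z = (-3)·(1.09) + (3)·(1.14) + (2)·(-0.51) - 0.56
  = -1.43
step(z) = 0 (z<0)

0


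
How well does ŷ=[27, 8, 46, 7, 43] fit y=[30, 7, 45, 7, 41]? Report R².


ȳ = 26
SS_res = Σ(y-ŷ)² = 15
SS_tot = Σ(y-ȳ)² = 1324
R² = 1 - SS_res/SS_tot = 1 - 0.0113 = 0.9887

0.9887


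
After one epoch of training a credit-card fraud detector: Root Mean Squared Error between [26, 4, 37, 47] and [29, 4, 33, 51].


MSE = 41/4 = 10.25
RMSE = √(41/4) = 3.2016

3.2016


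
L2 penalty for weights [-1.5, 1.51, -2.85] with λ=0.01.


‖w‖₂² = (-1.5)² + (1.51)² + (-2.85)²
     = 2.25 + 2.2801 + 8.1225
     = 12.6526
λ·‖w‖₂² = 0.01·12.6526 = 0.126526

0.126526


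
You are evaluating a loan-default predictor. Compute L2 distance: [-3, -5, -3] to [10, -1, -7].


d = √((-3-10)² + (-5+ 1)² + (-3+ 7)²)
  = √(169 + 16 + 16)
  = √201 = 14.1774

14.1774


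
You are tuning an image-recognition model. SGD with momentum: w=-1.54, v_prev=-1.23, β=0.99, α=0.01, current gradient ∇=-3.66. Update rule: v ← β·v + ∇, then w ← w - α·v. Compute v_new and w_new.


v_new = 0.99·-1.23 - 3.66 = -1.2177 - 3.66 = -4.8777
w_new = -1.54 - 0.01·-4.8777 = -1.54 + 0.048777 = -1.491223

v_new=-4.8777, w_new=-1.491223


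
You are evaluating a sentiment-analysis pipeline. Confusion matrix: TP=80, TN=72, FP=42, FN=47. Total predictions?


Total = TP + TN + FP + FN
= 80 + 72 + 42 + 47
= 241
(Predicted positive: 122, predicted negative: 119)

241


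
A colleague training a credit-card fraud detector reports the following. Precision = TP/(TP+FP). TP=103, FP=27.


Precision = TP/(TP+FP)
= 103/(103+27)
= 103/130 = 79.23%

79.23%


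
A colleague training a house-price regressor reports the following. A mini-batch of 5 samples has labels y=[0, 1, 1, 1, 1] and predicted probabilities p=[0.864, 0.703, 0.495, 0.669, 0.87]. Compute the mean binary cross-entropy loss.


L[0] = -ln(1-0.864) = -ln(0.136) = 1.9951
L[1] = -ln(0.703) = 0.3524
L[2] = -ln(0.495) = 0.7032
L[3] = -ln(0.669) = 0.402
L[4] = -ln(0.87) = 0.1393
mean = (1.9951 + 0.3524 + 0.7032 + 0.402 + 0.1393)/5 = 0.7184

0.7184


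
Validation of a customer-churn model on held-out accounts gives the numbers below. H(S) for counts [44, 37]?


Probabilities: [44/81, 37/81] ≈ [0.5432, 0.4568]
H = -((44/81)·log₂(44/81) + (37/81)·log₂(37/81))
  = 0.9946 bits

0.9946 bits


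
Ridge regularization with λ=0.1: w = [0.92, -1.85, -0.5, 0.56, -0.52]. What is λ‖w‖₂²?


‖w‖₂² = (0.92)² + (-1.85)² + (-0.5)² + (0.56)² + (-0.52)²
     = 0.8464 + 3.4225 + 0.25 + 0.3136 + 0.2704
     = 5.1029
λ·‖w‖₂² = 0.1·5.1029 = 0.51029

0.51029


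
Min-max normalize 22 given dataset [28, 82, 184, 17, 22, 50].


min=17, max=184
(22-17)/(184-17) = 5/167 = 0.0299

0.0299


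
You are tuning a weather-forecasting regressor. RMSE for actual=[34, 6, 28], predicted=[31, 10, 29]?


MSE = 26/3 = 8.6667
RMSE = √(26/3) = 2.9439

2.9439


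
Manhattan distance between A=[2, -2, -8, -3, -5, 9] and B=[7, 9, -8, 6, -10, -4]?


d = |2-7| + |-2-9| + |-8+ 8| + |-3-6| + |-5+ 10| + |9+ 4|
  = 5 + 11 + 0 + 9 + 5 + 13
  = 43

43


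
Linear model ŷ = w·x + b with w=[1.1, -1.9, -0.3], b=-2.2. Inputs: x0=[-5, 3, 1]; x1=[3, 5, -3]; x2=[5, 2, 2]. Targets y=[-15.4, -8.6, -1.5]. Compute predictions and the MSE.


ŷ0 = (1.1)·(-5) + (-1.9)·(3) + (-0.3)·(1) - 2.2 = -13.7
ŷ1 = (1.1)·(3) + (-1.9)·(5) + (-0.3)·(-3) - 2.2 = -7.5
ŷ2 = (1.1)·(5) + (-1.9)·(2) + (-0.3)·(2) - 2.2 = -1.1
errors² = [2.89, 1.21, 0.16]
MSE = 4.2600/3 = 1.42

1.42


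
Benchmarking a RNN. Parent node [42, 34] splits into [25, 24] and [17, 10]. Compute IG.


Parent = [42, 34], H_parent = 0.992
H_left = 0.9997 (n=49), H_right = 0.951 (n=27)
H_children = (49/76)·0.9997 + (27/76)·0.951 = 0.9824
IG = 0.992 - 0.9824 = 0.0096

0.0096


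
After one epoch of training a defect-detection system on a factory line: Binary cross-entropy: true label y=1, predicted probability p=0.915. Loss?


BCE = -[y·ln(p) + (1-y)·ln(1-p)]
= -1·ln(0.915) - 0
= -ln(0.915) = 0.0888

0.0888


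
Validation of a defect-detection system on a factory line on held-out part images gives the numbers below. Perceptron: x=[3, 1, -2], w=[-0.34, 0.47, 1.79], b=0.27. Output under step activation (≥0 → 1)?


z = (3)·(-0.34) + (1)·(0.47) + (-2)·(1.79) + 0.27
  = -3.86
step(z) = 0 (z<0)

0


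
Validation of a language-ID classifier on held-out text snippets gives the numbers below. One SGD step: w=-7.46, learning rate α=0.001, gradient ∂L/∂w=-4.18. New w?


w_new = w - α·∇
= -7.46 - 0.001·-4.18
= -7.46 + 0.00418
= -7.45582

-7.45582


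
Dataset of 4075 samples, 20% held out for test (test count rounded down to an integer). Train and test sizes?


Test = ⌊4075·20/100⌋ = 815
Train = 4075 - 815 = 3260

Train: 3260, Test: 815


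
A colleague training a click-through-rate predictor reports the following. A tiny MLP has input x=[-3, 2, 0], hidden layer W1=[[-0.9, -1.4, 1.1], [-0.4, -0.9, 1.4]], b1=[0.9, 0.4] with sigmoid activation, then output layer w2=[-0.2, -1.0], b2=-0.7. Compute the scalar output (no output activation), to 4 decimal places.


z1[0] = (-0.9)·(-3) + (-1.4)·(2) + (1.1)·(0) + 0.9 = 0.8
z1[1] = (-0.4)·(-3) + (-0.9)·(2) + (1.4)·(0) + 0.4 = -0.2
h = sigmoid(z1) = [0.69, 0.4502]
output = (-0.2)·(0.69) + (-1.0)·(0.4502) - 0.7 = -1.2882

-1.2882


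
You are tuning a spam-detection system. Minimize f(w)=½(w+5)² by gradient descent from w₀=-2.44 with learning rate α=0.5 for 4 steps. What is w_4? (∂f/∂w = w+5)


step 1: grad = -2.44+5 = 2.56; w = -2.44 - 0.5·(2.56) = -3.72
step 2: grad = -3.72+5 = 1.28; w = -3.72 - 0.5·(1.28) = -4.36
step 3: grad = -4.36+5 = 0.64; w = -4.36 - 0.5·(0.64) = -4.68
step 4: grad = -4.68+5 = 0.32; w = -4.68 - 0.5·(0.32) = -4.84

-4.84


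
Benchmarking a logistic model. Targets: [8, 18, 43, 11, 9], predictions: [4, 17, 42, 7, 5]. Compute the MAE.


Absolute errors: |8-4|=4, |18-17|=1, |43-42|=1, |11-7|=4, |9-5|=4
Sum = 14
MAE = 14/5 = 14/5

14/5


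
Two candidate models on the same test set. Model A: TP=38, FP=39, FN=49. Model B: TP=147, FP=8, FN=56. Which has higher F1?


Model A: P=38/77=0.4935, R=38/87=0.4368, F1=2PR/(P+R)=2TP/(2TP+FP+FN)=76/164=0.4634
Model B: P=147/155=0.9484, R=147/203=0.7241, F1=2PR/(P+R)=2TP/(2TP+FP+FN)=294/358=0.8212
0.4634 < 0.8212 → Model B

Model B


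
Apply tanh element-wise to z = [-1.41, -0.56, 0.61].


tanh(-1.41) = -0.8875
tanh(-0.56) = -0.508
tanh(0.61) = 0.5441
result = [-0.8875, -0.508, 0.5441]

[-0.8875, -0.508, 0.5441]


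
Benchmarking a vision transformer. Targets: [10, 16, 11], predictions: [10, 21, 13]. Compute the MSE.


Squared errors: (10-10)²=0, (16-21)²=25, (11-13)²=4
Sum = 29
MSE = 29/3 = 29/3

29/3


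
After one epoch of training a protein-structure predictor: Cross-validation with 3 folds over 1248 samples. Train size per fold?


Fold size = 1248/3 = 416
Training per fold = 1248 - 416 = 832

832


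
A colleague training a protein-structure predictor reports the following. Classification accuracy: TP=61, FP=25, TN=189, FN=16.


Accuracy = (TP+TN)/(TP+TN+FP+FN)
= (61+189)/(291)
= 250/291 = 85.91%

85.91%


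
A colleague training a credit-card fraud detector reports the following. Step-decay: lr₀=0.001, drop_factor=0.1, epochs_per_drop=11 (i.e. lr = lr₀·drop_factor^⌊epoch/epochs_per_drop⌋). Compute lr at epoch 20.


n_drops = ⌊20/11⌋ = 1
lr = 0.001·0.1^1 = 0.001·0.1 = 0.0001

0.0001


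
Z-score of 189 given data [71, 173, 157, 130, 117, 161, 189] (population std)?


μ = 142.5714, σ = 36.9628
z = (189 - 142.5714)/36.9628 = 1.2561

1.2561


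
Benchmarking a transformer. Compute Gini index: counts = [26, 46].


Probabilities: [26/72, 46/72] ≈ [0.3611, 0.6389]
Σpᵢ² = (676 + 2116)/72² = 2792/5184
Gini = 1 - Σpᵢ² = 1 - 2792/5184 = 0.4614

0.4614


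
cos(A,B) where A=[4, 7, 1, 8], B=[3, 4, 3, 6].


A·B = 4·3 + 7·4 + 1·3 + 8·6 = 91
‖A‖ = √130 = 11.4018, ‖B‖ = √70 = 8.3666
cos = 91/(√130·√70) = 91/√9100 = 0.9539

0.9539


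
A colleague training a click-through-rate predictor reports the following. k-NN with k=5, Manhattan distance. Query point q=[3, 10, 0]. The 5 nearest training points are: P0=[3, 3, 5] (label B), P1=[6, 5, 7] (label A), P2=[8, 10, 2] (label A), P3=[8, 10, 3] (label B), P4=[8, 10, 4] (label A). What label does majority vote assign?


d(q,P0) = 12  (label B)
d(q,P1) = 15  (label A)
d(q,P2) = 7  (label A)
d(q,P3) = 8  (label B)
d(q,P4) = 9  (label A)
Votes: A=3, B=2
Majority → A

A


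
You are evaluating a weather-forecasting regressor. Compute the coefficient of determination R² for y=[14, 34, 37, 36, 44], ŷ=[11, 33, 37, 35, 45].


ȳ = 33
SS_res = Σ(y-ŷ)² = 12
SS_tot = Σ(y-ȳ)² = 508
R² = 1 - SS_res/SS_tot = 1 - 0.0236 = 0.9764

0.9764


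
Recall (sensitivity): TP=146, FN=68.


Recall = TP/(TP+FN)
= 146/(146+68)
= 146/214 = 68.22%

68.22%


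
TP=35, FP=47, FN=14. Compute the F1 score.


Precision = 35/82 = 0.4268
Recall = 35/49 = 0.7143
F1 = 2·P·R/(P+R) = 2·TP/(2·TP+FP+FN) = 70/(70+47+14) = 70/131 = 0.5344

0.5344


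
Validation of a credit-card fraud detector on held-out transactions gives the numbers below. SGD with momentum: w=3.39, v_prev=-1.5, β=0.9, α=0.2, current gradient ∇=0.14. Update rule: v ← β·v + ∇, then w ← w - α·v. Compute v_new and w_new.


v_new = 0.9·-1.5 + 0.14 = -1.35 + 0.14 = -1.21
w_new = 3.39 - 0.2·-1.21 = 3.39 + 0.242 = 3.632

v_new=-1.21, w_new=3.632


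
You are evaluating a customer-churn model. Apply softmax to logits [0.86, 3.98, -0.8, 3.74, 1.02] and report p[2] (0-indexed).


Exponentials: e^0.86=2.3632, e^3.98=53.517, e^-0.8=0.4493, e^3.74=42.098, e^1.02=2.7732
Sum = 101.2007
Softmax = [0.0234, 0.5288, 0.0044, 0.416, 0.0274]
p[2] = 0.4493/101.2007 = 0.0044

0.0044


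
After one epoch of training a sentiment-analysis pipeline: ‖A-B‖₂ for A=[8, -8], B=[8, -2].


d = √((8-8)² + (-8+ 2)²)
  = √(0 + 36)
  = √36 = 6.0

6.0


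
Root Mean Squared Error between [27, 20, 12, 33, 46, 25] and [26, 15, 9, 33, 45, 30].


MSE = 61/6 = 10.1667
RMSE = √(61/6) = 3.1885

3.1885


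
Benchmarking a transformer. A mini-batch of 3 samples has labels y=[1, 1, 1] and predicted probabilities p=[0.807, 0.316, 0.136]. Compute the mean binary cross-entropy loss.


L[0] = -ln(0.807) = 0.2144
L[1] = -ln(0.316) = 1.152
L[2] = -ln(0.136) = 1.9951
mean = (0.2144 + 1.152 + 1.9951)/3 = 1.1205

1.1205


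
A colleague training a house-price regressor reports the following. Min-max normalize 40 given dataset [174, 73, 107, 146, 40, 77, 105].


min=40, max=174
(40-40)/(174-40) = 0/134 = 0.0

0.0


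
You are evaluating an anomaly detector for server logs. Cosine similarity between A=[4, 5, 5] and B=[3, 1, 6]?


A·B = 4·3 + 5·1 + 5·6 = 47
‖A‖ = √66 = 8.124, ‖B‖ = √46 = 6.7823
cos = 47/(√66·√46) = 47/√3036 = 0.853

0.853


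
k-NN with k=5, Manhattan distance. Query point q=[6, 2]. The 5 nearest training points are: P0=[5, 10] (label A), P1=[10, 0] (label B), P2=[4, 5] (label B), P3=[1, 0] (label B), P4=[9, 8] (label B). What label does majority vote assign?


d(q,P0) = 9  (label A)
d(q,P1) = 6  (label B)
d(q,P2) = 5  (label B)
d(q,P3) = 7  (label B)
d(q,P4) = 9  (label B)
Votes: A=1, B=4
Majority → B

B
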